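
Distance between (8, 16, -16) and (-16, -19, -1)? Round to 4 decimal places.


d = sqrt((-16-8)^2 + (-19-16)^2 + (-1--16)^2) = 45.0111

45.0111


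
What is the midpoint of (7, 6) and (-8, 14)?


Midpoint = ((7+-8)/2, (6+14)/2) = (-0.5, 10)

(-0.5, 10)


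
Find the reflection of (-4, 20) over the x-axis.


Reflection across x-axis: (x, y) -> (x, -y)
(-4, 20) -> (-4, -20)

(-4, -20)


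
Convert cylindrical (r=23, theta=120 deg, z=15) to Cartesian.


x = 23 * cos(120) = -11.5
y = 23 * sin(120) = 19.9186
z = 15

(-11.5, 19.9186, 15)


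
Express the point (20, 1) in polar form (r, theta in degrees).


r = sqrt(20^2 + 1^2) = 20.025
theta = atan2(1, 20) = 2.8624 degrees

r = 20.025, theta = 2.8624 degrees


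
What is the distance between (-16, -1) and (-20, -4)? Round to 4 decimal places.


d = sqrt((-20--16)^2 + (-4--1)^2) = 5

5


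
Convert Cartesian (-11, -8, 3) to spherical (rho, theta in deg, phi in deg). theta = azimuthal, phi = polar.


rho = sqrt((-11)^2 + (-8)^2 + 3^2) = 13.9284
theta = atan2(-8, -11) = 216.0274 deg
phi = acos(3/13.9284) = 77.5617 deg

rho = 13.9284, theta = 216.0274 deg, phi = 77.5617 deg


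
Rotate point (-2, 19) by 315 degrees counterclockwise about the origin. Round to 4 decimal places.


x' = -2*cos(315) - 19*sin(315) = 12.0208
y' = -2*sin(315) + 19*cos(315) = 14.8492

(12.0208, 14.8492)


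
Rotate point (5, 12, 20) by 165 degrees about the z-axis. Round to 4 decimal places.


x' = 5*cos(165) - 12*sin(165) = -7.9355
y' = 5*sin(165) + 12*cos(165) = -10.297
z' = 20

(-7.9355, -10.297, 20)


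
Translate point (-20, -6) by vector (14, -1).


Translation: (x+dx, y+dy) = (-20+14, -6+-1) = (-6, -7)

(-6, -7)


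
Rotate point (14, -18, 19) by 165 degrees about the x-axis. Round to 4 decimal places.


x' = 14
y' = -18*cos(165) - 19*sin(165) = 12.4691
z' = -18*sin(165) + 19*cos(165) = -23.0113

(14, 12.4691, -23.0113)


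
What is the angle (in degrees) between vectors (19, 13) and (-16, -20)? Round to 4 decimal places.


dot = 19*-16 + 13*-20 = -564
|u| = 23.0217, |v| = 25.6125
cos(angle) = -0.9565
angle = 163.0402 degrees

163.0402 degrees


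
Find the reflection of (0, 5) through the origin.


Reflection through origin: (x, y) -> (-x, -y)
(0, 5) -> (0, -5)

(0, -5)


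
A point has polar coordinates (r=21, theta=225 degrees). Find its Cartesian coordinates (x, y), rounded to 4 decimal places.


x = 21 * cos(225) = -14.8492
y = 21 * sin(225) = -14.8492

(-14.8492, -14.8492)


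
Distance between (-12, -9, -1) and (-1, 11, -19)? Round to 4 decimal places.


d = sqrt((-1--12)^2 + (11--9)^2 + (-19--1)^2) = 29.0689

29.0689


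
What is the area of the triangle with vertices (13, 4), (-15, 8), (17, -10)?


Area = |x1(y2-y3) + x2(y3-y1) + x3(y1-y2)| / 2
= |13*(8--10) + -15*(-10-4) + 17*(4-8)| / 2
= 188

188


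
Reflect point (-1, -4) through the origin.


Reflection through origin: (x, y) -> (-x, -y)
(-1, -4) -> (1, 4)

(1, 4)


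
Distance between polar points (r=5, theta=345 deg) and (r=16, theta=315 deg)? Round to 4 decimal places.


d = sqrt(r1^2 + r2^2 - 2*r1*r2*cos(t2-t1))
d = sqrt(5^2 + 16^2 - 2*5*16*cos(315-345)) = 11.9347

11.9347


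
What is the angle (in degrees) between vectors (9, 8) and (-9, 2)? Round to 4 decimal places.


dot = 9*-9 + 8*2 = -65
|u| = 12.0416, |v| = 9.2195
cos(angle) = -0.5855
angle = 125.8377 degrees

125.8377 degrees


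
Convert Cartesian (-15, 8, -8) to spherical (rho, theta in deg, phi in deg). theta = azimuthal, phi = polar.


rho = sqrt((-15)^2 + 8^2 + (-8)^2) = 18.7883
theta = atan2(8, -15) = 151.9275 deg
phi = acos(-8/18.7883) = 115.2011 deg

rho = 18.7883, theta = 151.9275 deg, phi = 115.2011 deg


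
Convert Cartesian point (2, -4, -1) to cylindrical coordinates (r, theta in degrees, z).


r = sqrt(2^2 + (-4)^2) = 4.4721
theta = atan2(-4, 2) = 296.5651 deg
z = -1

r = 4.4721, theta = 296.5651 deg, z = -1


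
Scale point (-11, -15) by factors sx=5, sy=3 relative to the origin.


Scaling: (x*sx, y*sy) = (-11*5, -15*3) = (-55, -45)

(-55, -45)


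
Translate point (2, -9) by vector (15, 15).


Translation: (x+dx, y+dy) = (2+15, -9+15) = (17, 6)

(17, 6)


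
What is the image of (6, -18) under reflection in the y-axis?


Reflection across y-axis: (x, y) -> (-x, y)
(6, -18) -> (-6, -18)

(-6, -18)


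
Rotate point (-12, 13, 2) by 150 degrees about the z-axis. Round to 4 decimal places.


x' = -12*cos(150) - 13*sin(150) = 3.8923
y' = -12*sin(150) + 13*cos(150) = -17.2583
z' = 2

(3.8923, -17.2583, 2)


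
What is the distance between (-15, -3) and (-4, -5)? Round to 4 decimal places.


d = sqrt((-4--15)^2 + (-5--3)^2) = 11.1803

11.1803


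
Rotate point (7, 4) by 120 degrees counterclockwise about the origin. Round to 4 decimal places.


x' = 7*cos(120) - 4*sin(120) = -6.9641
y' = 7*sin(120) + 4*cos(120) = 4.0622

(-6.9641, 4.0622)


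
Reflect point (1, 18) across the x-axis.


Reflection across x-axis: (x, y) -> (x, -y)
(1, 18) -> (1, -18)

(1, -18)


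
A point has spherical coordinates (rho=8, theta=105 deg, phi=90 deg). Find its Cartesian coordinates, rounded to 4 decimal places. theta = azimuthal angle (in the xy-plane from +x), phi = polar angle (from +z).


x = 8 * sin(90) * cos(105) = -2.0706
y = 8 * sin(90) * sin(105) = 7.7274
z = 8 * cos(90) = 0

(-2.0706, 7.7274, 0)


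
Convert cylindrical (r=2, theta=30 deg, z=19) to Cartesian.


x = 2 * cos(30) = 1.7321
y = 2 * sin(30) = 1
z = 19

(1.7321, 1, 19)


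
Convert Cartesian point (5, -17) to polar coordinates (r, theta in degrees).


r = sqrt(5^2 + (-17)^2) = 17.72
theta = atan2(-17, 5) = 286.3895 degrees

r = 17.72, theta = 286.3895 degrees


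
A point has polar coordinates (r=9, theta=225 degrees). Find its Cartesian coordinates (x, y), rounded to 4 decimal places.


x = 9 * cos(225) = -6.364
y = 9 * sin(225) = -6.364

(-6.364, -6.364)


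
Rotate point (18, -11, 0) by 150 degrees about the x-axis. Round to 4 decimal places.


x' = 18
y' = -11*cos(150) - 0*sin(150) = 9.5263
z' = -11*sin(150) + 0*cos(150) = -5.5

(18, 9.5263, -5.5)


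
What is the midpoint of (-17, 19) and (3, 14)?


Midpoint = ((-17+3)/2, (19+14)/2) = (-7, 16.5)

(-7, 16.5)


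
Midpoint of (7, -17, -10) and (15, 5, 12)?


Midpoint = ((7+15)/2, (-17+5)/2, (-10+12)/2) = (11, -6, 1)

(11, -6, 1)


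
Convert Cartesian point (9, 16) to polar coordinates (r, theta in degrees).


r = sqrt(9^2 + 16^2) = 18.3576
theta = atan2(16, 9) = 60.6422 degrees

r = 18.3576, theta = 60.6422 degrees


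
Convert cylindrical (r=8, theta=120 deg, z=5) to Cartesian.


x = 8 * cos(120) = -4
y = 8 * sin(120) = 6.9282
z = 5

(-4, 6.9282, 5)


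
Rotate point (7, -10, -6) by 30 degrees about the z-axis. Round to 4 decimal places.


x' = 7*cos(30) - -10*sin(30) = 11.0622
y' = 7*sin(30) + -10*cos(30) = -5.1603
z' = -6

(11.0622, -5.1603, -6)


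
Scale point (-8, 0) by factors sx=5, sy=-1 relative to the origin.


Scaling: (x*sx, y*sy) = (-8*5, 0*-1) = (-40, 0)

(-40, 0)


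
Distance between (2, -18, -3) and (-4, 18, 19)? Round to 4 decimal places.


d = sqrt((-4-2)^2 + (18--18)^2 + (19--3)^2) = 42.6146

42.6146


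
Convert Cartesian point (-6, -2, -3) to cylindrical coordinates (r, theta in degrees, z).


r = sqrt((-6)^2 + (-2)^2) = 6.3246
theta = atan2(-2, -6) = 198.4349 deg
z = -3

r = 6.3246, theta = 198.4349 deg, z = -3


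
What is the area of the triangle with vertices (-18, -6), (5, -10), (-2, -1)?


Area = |x1(y2-y3) + x2(y3-y1) + x3(y1-y2)| / 2
= |-18*(-10--1) + 5*(-1--6) + -2*(-6--10)| / 2
= 89.5

89.5


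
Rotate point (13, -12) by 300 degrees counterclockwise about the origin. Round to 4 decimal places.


x' = 13*cos(300) - -12*sin(300) = -3.8923
y' = 13*sin(300) + -12*cos(300) = -17.2583

(-3.8923, -17.2583)


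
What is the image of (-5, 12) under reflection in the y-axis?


Reflection across y-axis: (x, y) -> (-x, y)
(-5, 12) -> (5, 12)

(5, 12)


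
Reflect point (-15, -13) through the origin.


Reflection through origin: (x, y) -> (-x, -y)
(-15, -13) -> (15, 13)

(15, 13)


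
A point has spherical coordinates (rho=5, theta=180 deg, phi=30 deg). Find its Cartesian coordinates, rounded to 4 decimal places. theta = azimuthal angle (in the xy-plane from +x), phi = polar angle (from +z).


x = 5 * sin(30) * cos(180) = -2.5
y = 5 * sin(30) * sin(180) = 0
z = 5 * cos(30) = 4.3301

(-2.5, 0, 4.3301)


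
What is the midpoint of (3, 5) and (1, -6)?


Midpoint = ((3+1)/2, (5+-6)/2) = (2, -0.5)

(2, -0.5)


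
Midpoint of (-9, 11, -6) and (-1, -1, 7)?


Midpoint = ((-9+-1)/2, (11+-1)/2, (-6+7)/2) = (-5, 5, 0.5)

(-5, 5, 0.5)


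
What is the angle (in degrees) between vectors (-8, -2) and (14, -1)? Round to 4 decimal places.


dot = -8*14 + -2*-1 = -110
|u| = 8.2462, |v| = 14.0357
cos(angle) = -0.9504
angle = 161.8781 degrees

161.8781 degrees


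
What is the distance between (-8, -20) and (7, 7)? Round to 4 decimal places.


d = sqrt((7--8)^2 + (7--20)^2) = 30.8869

30.8869


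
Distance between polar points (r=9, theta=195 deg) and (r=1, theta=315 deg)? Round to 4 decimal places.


d = sqrt(r1^2 + r2^2 - 2*r1*r2*cos(t2-t1))
d = sqrt(9^2 + 1^2 - 2*9*1*cos(315-195)) = 9.5394

9.5394


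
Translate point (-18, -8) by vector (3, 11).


Translation: (x+dx, y+dy) = (-18+3, -8+11) = (-15, 3)

(-15, 3)


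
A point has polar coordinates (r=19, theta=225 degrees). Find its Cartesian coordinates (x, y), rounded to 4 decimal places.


x = 19 * cos(225) = -13.435
y = 19 * sin(225) = -13.435

(-13.435, -13.435)


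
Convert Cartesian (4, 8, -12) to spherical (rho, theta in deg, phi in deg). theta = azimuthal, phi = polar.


rho = sqrt(4^2 + 8^2 + (-12)^2) = 14.9666
theta = atan2(8, 4) = 63.4349 deg
phi = acos(-12/14.9666) = 143.3008 deg

rho = 14.9666, theta = 63.4349 deg, phi = 143.3008 deg


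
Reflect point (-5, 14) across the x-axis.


Reflection across x-axis: (x, y) -> (x, -y)
(-5, 14) -> (-5, -14)

(-5, -14)


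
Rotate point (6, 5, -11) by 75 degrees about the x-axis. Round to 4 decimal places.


x' = 6
y' = 5*cos(75) - -11*sin(75) = 11.9193
z' = 5*sin(75) + -11*cos(75) = 1.9826

(6, 11.9193, 1.9826)


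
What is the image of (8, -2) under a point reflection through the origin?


Reflection through origin: (x, y) -> (-x, -y)
(8, -2) -> (-8, 2)

(-8, 2)


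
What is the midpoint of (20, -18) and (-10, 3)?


Midpoint = ((20+-10)/2, (-18+3)/2) = (5, -7.5)

(5, -7.5)


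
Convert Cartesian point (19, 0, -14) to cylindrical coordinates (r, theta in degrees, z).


r = sqrt(19^2 + 0^2) = 19
theta = atan2(0, 19) = 0 deg
z = -14

r = 19, theta = 0 deg, z = -14


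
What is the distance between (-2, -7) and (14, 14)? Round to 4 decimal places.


d = sqrt((14--2)^2 + (14--7)^2) = 26.4008

26.4008


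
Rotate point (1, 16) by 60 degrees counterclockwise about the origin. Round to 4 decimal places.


x' = 1*cos(60) - 16*sin(60) = -13.3564
y' = 1*sin(60) + 16*cos(60) = 8.866

(-13.3564, 8.866)


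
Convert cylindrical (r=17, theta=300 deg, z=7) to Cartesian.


x = 17 * cos(300) = 8.5
y = 17 * sin(300) = -14.7224
z = 7

(8.5, -14.7224, 7)


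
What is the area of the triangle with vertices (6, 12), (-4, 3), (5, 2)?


Area = |x1(y2-y3) + x2(y3-y1) + x3(y1-y2)| / 2
= |6*(3-2) + -4*(2-12) + 5*(12-3)| / 2
= 45.5

45.5


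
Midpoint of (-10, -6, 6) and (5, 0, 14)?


Midpoint = ((-10+5)/2, (-6+0)/2, (6+14)/2) = (-2.5, -3, 10)

(-2.5, -3, 10)


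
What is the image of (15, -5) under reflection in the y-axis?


Reflection across y-axis: (x, y) -> (-x, y)
(15, -5) -> (-15, -5)

(-15, -5)


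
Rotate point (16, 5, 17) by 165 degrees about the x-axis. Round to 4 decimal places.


x' = 16
y' = 5*cos(165) - 17*sin(165) = -9.2296
z' = 5*sin(165) + 17*cos(165) = -15.1266

(16, -9.2296, -15.1266)


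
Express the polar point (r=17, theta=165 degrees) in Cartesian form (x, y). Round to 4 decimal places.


x = 17 * cos(165) = -16.4207
y = 17 * sin(165) = 4.3999

(-16.4207, 4.3999)


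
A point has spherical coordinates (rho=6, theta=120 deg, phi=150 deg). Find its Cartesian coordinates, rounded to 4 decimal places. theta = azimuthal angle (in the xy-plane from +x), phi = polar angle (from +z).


x = 6 * sin(150) * cos(120) = -1.5
y = 6 * sin(150) * sin(120) = 2.5981
z = 6 * cos(150) = -5.1962

(-1.5, 2.5981, -5.1962)


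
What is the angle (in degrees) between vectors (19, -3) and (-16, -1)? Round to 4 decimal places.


dot = 19*-16 + -3*-1 = -301
|u| = 19.2354, |v| = 16.0312
cos(angle) = -0.9761
angle = 167.451 degrees

167.451 degrees


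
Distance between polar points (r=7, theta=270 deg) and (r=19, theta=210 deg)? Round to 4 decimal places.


d = sqrt(r1^2 + r2^2 - 2*r1*r2*cos(t2-t1))
d = sqrt(7^2 + 19^2 - 2*7*19*cos(210-270)) = 16.6433

16.6433


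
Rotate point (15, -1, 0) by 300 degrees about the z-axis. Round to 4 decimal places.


x' = 15*cos(300) - -1*sin(300) = 6.634
y' = 15*sin(300) + -1*cos(300) = -13.4904
z' = 0

(6.634, -13.4904, 0)


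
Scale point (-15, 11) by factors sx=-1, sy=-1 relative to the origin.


Scaling: (x*sx, y*sy) = (-15*-1, 11*-1) = (15, -11)

(15, -11)


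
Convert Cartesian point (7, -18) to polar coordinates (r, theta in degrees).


r = sqrt(7^2 + (-18)^2) = 19.3132
theta = atan2(-18, 7) = 291.2505 degrees

r = 19.3132, theta = 291.2505 degrees


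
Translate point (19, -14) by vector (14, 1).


Translation: (x+dx, y+dy) = (19+14, -14+1) = (33, -13)

(33, -13)


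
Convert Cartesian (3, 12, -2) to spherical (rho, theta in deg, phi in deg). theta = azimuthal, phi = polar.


rho = sqrt(3^2 + 12^2 + (-2)^2) = 12.53
theta = atan2(12, 3) = 75.9638 deg
phi = acos(-2/12.53) = 99.1847 deg

rho = 12.53, theta = 75.9638 deg, phi = 99.1847 deg


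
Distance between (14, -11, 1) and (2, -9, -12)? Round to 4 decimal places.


d = sqrt((2-14)^2 + (-9--11)^2 + (-12-1)^2) = 17.8045

17.8045


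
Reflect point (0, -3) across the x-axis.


Reflection across x-axis: (x, y) -> (x, -y)
(0, -3) -> (0, 3)

(0, 3)


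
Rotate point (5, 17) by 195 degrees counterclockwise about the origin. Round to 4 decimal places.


x' = 5*cos(195) - 17*sin(195) = -0.4297
y' = 5*sin(195) + 17*cos(195) = -17.7148

(-0.4297, -17.7148)


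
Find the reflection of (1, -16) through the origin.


Reflection through origin: (x, y) -> (-x, -y)
(1, -16) -> (-1, 16)

(-1, 16)


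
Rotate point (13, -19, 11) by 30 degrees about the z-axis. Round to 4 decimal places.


x' = 13*cos(30) - -19*sin(30) = 20.7583
y' = 13*sin(30) + -19*cos(30) = -9.9545
z' = 11

(20.7583, -9.9545, 11)


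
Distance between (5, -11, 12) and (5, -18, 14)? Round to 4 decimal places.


d = sqrt((5-5)^2 + (-18--11)^2 + (14-12)^2) = 7.2801

7.2801


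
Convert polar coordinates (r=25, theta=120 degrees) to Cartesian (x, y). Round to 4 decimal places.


x = 25 * cos(120) = -12.5
y = 25 * sin(120) = 21.6506

(-12.5, 21.6506)


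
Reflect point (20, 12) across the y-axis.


Reflection across y-axis: (x, y) -> (-x, y)
(20, 12) -> (-20, 12)

(-20, 12)


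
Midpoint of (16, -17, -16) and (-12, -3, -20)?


Midpoint = ((16+-12)/2, (-17+-3)/2, (-16+-20)/2) = (2, -10, -18)

(2, -10, -18)


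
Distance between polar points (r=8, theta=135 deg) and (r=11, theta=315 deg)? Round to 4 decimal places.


d = sqrt(r1^2 + r2^2 - 2*r1*r2*cos(t2-t1))
d = sqrt(8^2 + 11^2 - 2*8*11*cos(315-135)) = 19

19


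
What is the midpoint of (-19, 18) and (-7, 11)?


Midpoint = ((-19+-7)/2, (18+11)/2) = (-13, 14.5)

(-13, 14.5)


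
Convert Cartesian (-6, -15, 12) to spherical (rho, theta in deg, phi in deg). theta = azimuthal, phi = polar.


rho = sqrt((-6)^2 + (-15)^2 + 12^2) = 20.1246
theta = atan2(-15, -6) = 248.1986 deg
phi = acos(12/20.1246) = 53.3957 deg

rho = 20.1246, theta = 248.1986 deg, phi = 53.3957 deg


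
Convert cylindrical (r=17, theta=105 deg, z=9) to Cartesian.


x = 17 * cos(105) = -4.3999
y = 17 * sin(105) = 16.4207
z = 9

(-4.3999, 16.4207, 9)


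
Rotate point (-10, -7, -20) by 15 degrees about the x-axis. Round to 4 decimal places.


x' = -10
y' = -7*cos(15) - -20*sin(15) = -1.5851
z' = -7*sin(15) + -20*cos(15) = -21.1302

(-10, -1.5851, -21.1302)


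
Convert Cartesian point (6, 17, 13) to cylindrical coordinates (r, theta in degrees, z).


r = sqrt(6^2 + 17^2) = 18.0278
theta = atan2(17, 6) = 70.56 deg
z = 13

r = 18.0278, theta = 70.56 deg, z = 13


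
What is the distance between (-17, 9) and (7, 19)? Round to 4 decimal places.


d = sqrt((7--17)^2 + (19-9)^2) = 26

26


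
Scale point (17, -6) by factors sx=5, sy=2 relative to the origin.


Scaling: (x*sx, y*sy) = (17*5, -6*2) = (85, -12)

(85, -12)


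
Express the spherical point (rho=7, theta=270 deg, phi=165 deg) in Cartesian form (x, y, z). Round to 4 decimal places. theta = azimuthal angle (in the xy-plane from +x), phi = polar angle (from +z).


x = 7 * sin(165) * cos(270) = 0
y = 7 * sin(165) * sin(270) = -1.8117
z = 7 * cos(165) = -6.7615

(0, -1.8117, -6.7615)


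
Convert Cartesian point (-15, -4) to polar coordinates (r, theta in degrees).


r = sqrt((-15)^2 + (-4)^2) = 15.5242
theta = atan2(-4, -15) = 194.9314 degrees

r = 15.5242, theta = 194.9314 degrees


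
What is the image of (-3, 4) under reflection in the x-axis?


Reflection across x-axis: (x, y) -> (x, -y)
(-3, 4) -> (-3, -4)

(-3, -4)


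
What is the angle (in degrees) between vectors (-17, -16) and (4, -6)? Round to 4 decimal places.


dot = -17*4 + -16*-6 = 28
|u| = 23.3452, |v| = 7.2111
cos(angle) = 0.1663
angle = 80.4258 degrees

80.4258 degrees


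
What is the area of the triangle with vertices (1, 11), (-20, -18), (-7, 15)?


Area = |x1(y2-y3) + x2(y3-y1) + x3(y1-y2)| / 2
= |1*(-18-15) + -20*(15-11) + -7*(11--18)| / 2
= 158

158


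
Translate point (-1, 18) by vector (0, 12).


Translation: (x+dx, y+dy) = (-1+0, 18+12) = (-1, 30)

(-1, 30)


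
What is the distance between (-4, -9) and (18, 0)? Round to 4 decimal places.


d = sqrt((18--4)^2 + (0--9)^2) = 23.7697

23.7697


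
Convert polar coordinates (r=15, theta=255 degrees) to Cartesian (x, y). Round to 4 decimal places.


x = 15 * cos(255) = -3.8823
y = 15 * sin(255) = -14.4889

(-3.8823, -14.4889)


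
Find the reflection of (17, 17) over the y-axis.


Reflection across y-axis: (x, y) -> (-x, y)
(17, 17) -> (-17, 17)

(-17, 17)


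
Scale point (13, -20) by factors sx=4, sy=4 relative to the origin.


Scaling: (x*sx, y*sy) = (13*4, -20*4) = (52, -80)

(52, -80)


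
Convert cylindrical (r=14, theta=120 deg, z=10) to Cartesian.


x = 14 * cos(120) = -7
y = 14 * sin(120) = 12.1244
z = 10

(-7, 12.1244, 10)


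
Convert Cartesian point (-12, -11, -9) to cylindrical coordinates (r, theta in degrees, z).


r = sqrt((-12)^2 + (-11)^2) = 16.2788
theta = atan2(-11, -12) = 222.5104 deg
z = -9

r = 16.2788, theta = 222.5104 deg, z = -9


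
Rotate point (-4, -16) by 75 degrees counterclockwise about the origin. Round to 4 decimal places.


x' = -4*cos(75) - -16*sin(75) = 14.4195
y' = -4*sin(75) + -16*cos(75) = -8.0048

(14.4195, -8.0048)


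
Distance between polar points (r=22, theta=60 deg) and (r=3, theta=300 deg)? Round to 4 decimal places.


d = sqrt(r1^2 + r2^2 - 2*r1*r2*cos(t2-t1))
d = sqrt(22^2 + 3^2 - 2*22*3*cos(300-60)) = 23.6432

23.6432


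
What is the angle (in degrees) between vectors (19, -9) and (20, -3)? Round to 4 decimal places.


dot = 19*20 + -9*-3 = 407
|u| = 21.0238, |v| = 20.2237
cos(angle) = 0.9572
angle = 16.8154 degrees

16.8154 degrees


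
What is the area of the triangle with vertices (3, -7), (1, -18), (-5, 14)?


Area = |x1(y2-y3) + x2(y3-y1) + x3(y1-y2)| / 2
= |3*(-18-14) + 1*(14--7) + -5*(-7--18)| / 2
= 65

65


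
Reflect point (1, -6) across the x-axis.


Reflection across x-axis: (x, y) -> (x, -y)
(1, -6) -> (1, 6)

(1, 6)


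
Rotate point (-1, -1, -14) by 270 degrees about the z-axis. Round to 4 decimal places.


x' = -1*cos(270) - -1*sin(270) = -1
y' = -1*sin(270) + -1*cos(270) = 1
z' = -14

(-1, 1, -14)


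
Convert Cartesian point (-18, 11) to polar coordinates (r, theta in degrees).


r = sqrt((-18)^2 + 11^2) = 21.095
theta = atan2(11, -18) = 148.5704 degrees

r = 21.095, theta = 148.5704 degrees


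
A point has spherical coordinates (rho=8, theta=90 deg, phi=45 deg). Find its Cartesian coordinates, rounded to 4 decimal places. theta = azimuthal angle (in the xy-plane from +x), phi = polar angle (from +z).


x = 8 * sin(45) * cos(90) = 0
y = 8 * sin(45) * sin(90) = 5.6569
z = 8 * cos(45) = 5.6569

(0, 5.6569, 5.6569)


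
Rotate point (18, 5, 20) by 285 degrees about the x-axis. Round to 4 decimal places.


x' = 18
y' = 5*cos(285) - 20*sin(285) = 20.6126
z' = 5*sin(285) + 20*cos(285) = 0.3468

(18, 20.6126, 0.3468)


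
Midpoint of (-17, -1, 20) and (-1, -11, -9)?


Midpoint = ((-17+-1)/2, (-1+-11)/2, (20+-9)/2) = (-9, -6, 5.5)

(-9, -6, 5.5)


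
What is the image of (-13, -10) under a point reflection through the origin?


Reflection through origin: (x, y) -> (-x, -y)
(-13, -10) -> (13, 10)

(13, 10)


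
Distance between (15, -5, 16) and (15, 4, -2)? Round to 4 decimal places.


d = sqrt((15-15)^2 + (4--5)^2 + (-2-16)^2) = 20.1246

20.1246


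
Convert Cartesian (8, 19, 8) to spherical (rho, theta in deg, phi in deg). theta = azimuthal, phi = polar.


rho = sqrt(8^2 + 19^2 + 8^2) = 22.1133
theta = atan2(19, 8) = 67.1663 deg
phi = acos(8/22.1133) = 68.7909 deg

rho = 22.1133, theta = 67.1663 deg, phi = 68.7909 deg


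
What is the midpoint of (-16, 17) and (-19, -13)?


Midpoint = ((-16+-19)/2, (17+-13)/2) = (-17.5, 2)

(-17.5, 2)


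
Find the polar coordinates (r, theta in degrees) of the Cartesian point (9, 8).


r = sqrt(9^2 + 8^2) = 12.0416
theta = atan2(8, 9) = 41.6335 degrees

r = 12.0416, theta = 41.6335 degrees


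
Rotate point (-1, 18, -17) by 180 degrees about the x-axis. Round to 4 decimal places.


x' = -1
y' = 18*cos(180) - -17*sin(180) = -18
z' = 18*sin(180) + -17*cos(180) = 17

(-1, -18, 17)


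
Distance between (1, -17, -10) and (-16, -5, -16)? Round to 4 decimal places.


d = sqrt((-16-1)^2 + (-5--17)^2 + (-16--10)^2) = 21.6564

21.6564


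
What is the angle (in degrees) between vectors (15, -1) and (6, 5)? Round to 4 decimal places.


dot = 15*6 + -1*5 = 85
|u| = 15.0333, |v| = 7.8102
cos(angle) = 0.7239
angle = 43.6196 degrees

43.6196 degrees


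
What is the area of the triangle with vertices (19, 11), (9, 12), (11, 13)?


Area = |x1(y2-y3) + x2(y3-y1) + x3(y1-y2)| / 2
= |19*(12-13) + 9*(13-11) + 11*(11-12)| / 2
= 6

6


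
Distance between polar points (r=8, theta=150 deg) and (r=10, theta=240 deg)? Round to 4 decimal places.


d = sqrt(r1^2 + r2^2 - 2*r1*r2*cos(t2-t1))
d = sqrt(8^2 + 10^2 - 2*8*10*cos(240-150)) = 12.8062

12.8062


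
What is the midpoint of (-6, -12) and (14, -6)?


Midpoint = ((-6+14)/2, (-12+-6)/2) = (4, -9)

(4, -9)


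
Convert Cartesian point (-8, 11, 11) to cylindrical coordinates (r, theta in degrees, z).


r = sqrt((-8)^2 + 11^2) = 13.6015
theta = atan2(11, -8) = 126.0274 deg
z = 11

r = 13.6015, theta = 126.0274 deg, z = 11


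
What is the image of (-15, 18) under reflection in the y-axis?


Reflection across y-axis: (x, y) -> (-x, y)
(-15, 18) -> (15, 18)

(15, 18)


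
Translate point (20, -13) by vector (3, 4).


Translation: (x+dx, y+dy) = (20+3, -13+4) = (23, -9)

(23, -9)


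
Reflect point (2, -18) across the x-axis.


Reflection across x-axis: (x, y) -> (x, -y)
(2, -18) -> (2, 18)

(2, 18)


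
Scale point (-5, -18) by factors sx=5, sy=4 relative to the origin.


Scaling: (x*sx, y*sy) = (-5*5, -18*4) = (-25, -72)

(-25, -72)


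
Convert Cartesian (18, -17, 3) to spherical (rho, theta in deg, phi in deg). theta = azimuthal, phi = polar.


rho = sqrt(18^2 + (-17)^2 + 3^2) = 24.9399
theta = atan2(-17, 18) = 316.6366 deg
phi = acos(3/24.9399) = 83.0912 deg

rho = 24.9399, theta = 316.6366 deg, phi = 83.0912 deg


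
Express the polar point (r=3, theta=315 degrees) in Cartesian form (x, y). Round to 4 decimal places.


x = 3 * cos(315) = 2.1213
y = 3 * sin(315) = -2.1213

(2.1213, -2.1213)


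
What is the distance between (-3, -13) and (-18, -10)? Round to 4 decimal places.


d = sqrt((-18--3)^2 + (-10--13)^2) = 15.2971

15.2971


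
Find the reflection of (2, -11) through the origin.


Reflection through origin: (x, y) -> (-x, -y)
(2, -11) -> (-2, 11)

(-2, 11)


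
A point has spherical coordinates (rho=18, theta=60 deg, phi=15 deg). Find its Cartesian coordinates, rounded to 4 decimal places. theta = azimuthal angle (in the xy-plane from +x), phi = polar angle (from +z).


x = 18 * sin(15) * cos(60) = 2.3294
y = 18 * sin(15) * sin(60) = 4.0346
z = 18 * cos(15) = 17.3867

(2.3294, 4.0346, 17.3867)


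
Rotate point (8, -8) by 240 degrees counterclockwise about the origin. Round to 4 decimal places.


x' = 8*cos(240) - -8*sin(240) = -10.9282
y' = 8*sin(240) + -8*cos(240) = -2.9282

(-10.9282, -2.9282)


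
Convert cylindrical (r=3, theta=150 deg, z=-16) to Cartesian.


x = 3 * cos(150) = -2.5981
y = 3 * sin(150) = 1.5
z = -16

(-2.5981, 1.5, -16)


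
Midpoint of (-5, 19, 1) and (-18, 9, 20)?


Midpoint = ((-5+-18)/2, (19+9)/2, (1+20)/2) = (-11.5, 14, 10.5)

(-11.5, 14, 10.5)


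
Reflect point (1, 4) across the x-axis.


Reflection across x-axis: (x, y) -> (x, -y)
(1, 4) -> (1, -4)

(1, -4)


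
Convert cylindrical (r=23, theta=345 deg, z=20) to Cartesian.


x = 23 * cos(345) = 22.2163
y = 23 * sin(345) = -5.9528
z = 20

(22.2163, -5.9528, 20)


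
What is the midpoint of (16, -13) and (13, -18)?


Midpoint = ((16+13)/2, (-13+-18)/2) = (14.5, -15.5)

(14.5, -15.5)


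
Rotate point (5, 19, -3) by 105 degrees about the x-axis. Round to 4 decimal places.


x' = 5
y' = 19*cos(105) - -3*sin(105) = -2.0198
z' = 19*sin(105) + -3*cos(105) = 19.129

(5, -2.0198, 19.129)


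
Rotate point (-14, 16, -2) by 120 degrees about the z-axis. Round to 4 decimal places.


x' = -14*cos(120) - 16*sin(120) = -6.8564
y' = -14*sin(120) + 16*cos(120) = -20.1244
z' = -2

(-6.8564, -20.1244, -2)


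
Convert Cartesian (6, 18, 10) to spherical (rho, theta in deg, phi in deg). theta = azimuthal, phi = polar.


rho = sqrt(6^2 + 18^2 + 10^2) = 21.4476
theta = atan2(18, 6) = 71.5651 deg
phi = acos(10/21.4476) = 62.2087 deg

rho = 21.4476, theta = 71.5651 deg, phi = 62.2087 deg


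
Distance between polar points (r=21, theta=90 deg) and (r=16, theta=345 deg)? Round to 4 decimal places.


d = sqrt(r1^2 + r2^2 - 2*r1*r2*cos(t2-t1))
d = sqrt(21^2 + 16^2 - 2*21*16*cos(345-90)) = 29.5115

29.5115


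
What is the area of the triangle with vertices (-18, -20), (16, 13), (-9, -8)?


Area = |x1(y2-y3) + x2(y3-y1) + x3(y1-y2)| / 2
= |-18*(13--8) + 16*(-8--20) + -9*(-20-13)| / 2
= 55.5

55.5


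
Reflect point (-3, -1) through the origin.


Reflection through origin: (x, y) -> (-x, -y)
(-3, -1) -> (3, 1)

(3, 1)


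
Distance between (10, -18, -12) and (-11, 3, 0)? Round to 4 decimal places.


d = sqrt((-11-10)^2 + (3--18)^2 + (0--12)^2) = 32.0312

32.0312


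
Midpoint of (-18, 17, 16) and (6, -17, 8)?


Midpoint = ((-18+6)/2, (17+-17)/2, (16+8)/2) = (-6, 0, 12)

(-6, 0, 12)


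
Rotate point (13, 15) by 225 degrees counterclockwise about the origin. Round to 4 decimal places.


x' = 13*cos(225) - 15*sin(225) = 1.4142
y' = 13*sin(225) + 15*cos(225) = -19.799

(1.4142, -19.799)


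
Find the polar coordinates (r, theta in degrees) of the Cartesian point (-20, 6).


r = sqrt((-20)^2 + 6^2) = 20.8806
theta = atan2(6, -20) = 163.3008 degrees

r = 20.8806, theta = 163.3008 degrees


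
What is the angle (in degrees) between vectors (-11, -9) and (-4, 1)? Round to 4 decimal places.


dot = -11*-4 + -9*1 = 35
|u| = 14.2127, |v| = 4.1231
cos(angle) = 0.5973
angle = 53.3257 degrees

53.3257 degrees


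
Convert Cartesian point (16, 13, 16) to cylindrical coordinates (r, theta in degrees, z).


r = sqrt(16^2 + 13^2) = 20.6155
theta = atan2(13, 16) = 39.0939 deg
z = 16

r = 20.6155, theta = 39.0939 deg, z = 16


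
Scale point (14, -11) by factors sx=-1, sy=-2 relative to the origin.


Scaling: (x*sx, y*sy) = (14*-1, -11*-2) = (-14, 22)

(-14, 22)


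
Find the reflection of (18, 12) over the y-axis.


Reflection across y-axis: (x, y) -> (-x, y)
(18, 12) -> (-18, 12)

(-18, 12)


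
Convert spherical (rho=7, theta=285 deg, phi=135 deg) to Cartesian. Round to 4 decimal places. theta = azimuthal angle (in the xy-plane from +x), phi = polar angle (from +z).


x = 7 * sin(135) * cos(285) = 1.2811
y = 7 * sin(135) * sin(285) = -4.7811
z = 7 * cos(135) = -4.9497

(1.2811, -4.7811, -4.9497)


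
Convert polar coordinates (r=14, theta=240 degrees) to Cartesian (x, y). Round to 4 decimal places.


x = 14 * cos(240) = -7
y = 14 * sin(240) = -12.1244

(-7, -12.1244)


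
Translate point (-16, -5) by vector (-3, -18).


Translation: (x+dx, y+dy) = (-16+-3, -5+-18) = (-19, -23)

(-19, -23)


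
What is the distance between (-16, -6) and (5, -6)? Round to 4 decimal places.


d = sqrt((5--16)^2 + (-6--6)^2) = 21

21


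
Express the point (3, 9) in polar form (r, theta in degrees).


r = sqrt(3^2 + 9^2) = 9.4868
theta = atan2(9, 3) = 71.5651 degrees

r = 9.4868, theta = 71.5651 degrees


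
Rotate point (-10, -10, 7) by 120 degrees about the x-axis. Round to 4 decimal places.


x' = -10
y' = -10*cos(120) - 7*sin(120) = -1.0622
z' = -10*sin(120) + 7*cos(120) = -12.1603

(-10, -1.0622, -12.1603)


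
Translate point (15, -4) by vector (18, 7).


Translation: (x+dx, y+dy) = (15+18, -4+7) = (33, 3)

(33, 3)


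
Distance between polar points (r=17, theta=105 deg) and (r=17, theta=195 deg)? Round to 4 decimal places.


d = sqrt(r1^2 + r2^2 - 2*r1*r2*cos(t2-t1))
d = sqrt(17^2 + 17^2 - 2*17*17*cos(195-105)) = 24.0416

24.0416


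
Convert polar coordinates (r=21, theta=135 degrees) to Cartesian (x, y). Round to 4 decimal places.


x = 21 * cos(135) = -14.8492
y = 21 * sin(135) = 14.8492

(-14.8492, 14.8492)


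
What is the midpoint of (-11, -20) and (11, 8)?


Midpoint = ((-11+11)/2, (-20+8)/2) = (0, -6)

(0, -6)


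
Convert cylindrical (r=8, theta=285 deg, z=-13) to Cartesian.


x = 8 * cos(285) = 2.0706
y = 8 * sin(285) = -7.7274
z = -13

(2.0706, -7.7274, -13)


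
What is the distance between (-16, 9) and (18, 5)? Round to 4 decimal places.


d = sqrt((18--16)^2 + (5-9)^2) = 34.2345

34.2345


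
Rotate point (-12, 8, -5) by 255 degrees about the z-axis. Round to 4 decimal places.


x' = -12*cos(255) - 8*sin(255) = 10.8332
y' = -12*sin(255) + 8*cos(255) = 9.5206
z' = -5

(10.8332, 9.5206, -5)


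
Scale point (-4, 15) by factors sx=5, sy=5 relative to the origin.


Scaling: (x*sx, y*sy) = (-4*5, 15*5) = (-20, 75)

(-20, 75)


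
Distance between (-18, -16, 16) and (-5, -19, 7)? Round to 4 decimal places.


d = sqrt((-5--18)^2 + (-19--16)^2 + (7-16)^2) = 16.0935

16.0935


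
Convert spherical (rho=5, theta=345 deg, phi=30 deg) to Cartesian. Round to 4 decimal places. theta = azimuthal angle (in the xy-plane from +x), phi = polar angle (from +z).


x = 5 * sin(30) * cos(345) = 2.4148
y = 5 * sin(30) * sin(345) = -0.647
z = 5 * cos(30) = 4.3301

(2.4148, -0.647, 4.3301)


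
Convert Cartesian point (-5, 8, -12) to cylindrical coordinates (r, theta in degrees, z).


r = sqrt((-5)^2 + 8^2) = 9.434
theta = atan2(8, -5) = 122.0054 deg
z = -12

r = 9.434, theta = 122.0054 deg, z = -12


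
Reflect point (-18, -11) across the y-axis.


Reflection across y-axis: (x, y) -> (-x, y)
(-18, -11) -> (18, -11)

(18, -11)


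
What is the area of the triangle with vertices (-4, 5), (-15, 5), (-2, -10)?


Area = |x1(y2-y3) + x2(y3-y1) + x3(y1-y2)| / 2
= |-4*(5--10) + -15*(-10-5) + -2*(5-5)| / 2
= 82.5

82.5


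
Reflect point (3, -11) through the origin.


Reflection through origin: (x, y) -> (-x, -y)
(3, -11) -> (-3, 11)

(-3, 11)


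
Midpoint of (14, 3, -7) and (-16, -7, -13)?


Midpoint = ((14+-16)/2, (3+-7)/2, (-7+-13)/2) = (-1, -2, -10)

(-1, -2, -10)


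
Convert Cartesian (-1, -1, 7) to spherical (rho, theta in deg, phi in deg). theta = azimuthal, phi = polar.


rho = sqrt((-1)^2 + (-1)^2 + 7^2) = 7.1414
theta = atan2(-1, -1) = 225 deg
phi = acos(7/7.1414) = 11.4218 deg

rho = 7.1414, theta = 225 deg, phi = 11.4218 deg


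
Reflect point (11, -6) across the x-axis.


Reflection across x-axis: (x, y) -> (x, -y)
(11, -6) -> (11, 6)

(11, 6)


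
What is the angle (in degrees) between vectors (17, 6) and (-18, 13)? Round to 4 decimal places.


dot = 17*-18 + 6*13 = -228
|u| = 18.0278, |v| = 22.2036
cos(angle) = -0.5696
angle = 124.7223 degrees

124.7223 degrees


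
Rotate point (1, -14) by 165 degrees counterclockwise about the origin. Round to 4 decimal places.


x' = 1*cos(165) - -14*sin(165) = 2.6575
y' = 1*sin(165) + -14*cos(165) = 13.7818

(2.6575, 13.7818)


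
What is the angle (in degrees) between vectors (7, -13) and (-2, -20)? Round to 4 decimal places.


dot = 7*-2 + -13*-20 = 246
|u| = 14.7648, |v| = 20.0998
cos(angle) = 0.8289
angle = 34.0113 degrees

34.0113 degrees


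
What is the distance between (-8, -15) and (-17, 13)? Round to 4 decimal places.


d = sqrt((-17--8)^2 + (13--15)^2) = 29.4109

29.4109


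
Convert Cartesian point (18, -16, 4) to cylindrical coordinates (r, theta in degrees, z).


r = sqrt(18^2 + (-16)^2) = 24.0832
theta = atan2(-16, 18) = 318.3665 deg
z = 4

r = 24.0832, theta = 318.3665 deg, z = 4


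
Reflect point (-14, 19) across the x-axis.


Reflection across x-axis: (x, y) -> (x, -y)
(-14, 19) -> (-14, -19)

(-14, -19)


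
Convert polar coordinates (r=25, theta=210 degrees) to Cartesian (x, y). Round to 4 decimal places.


x = 25 * cos(210) = -21.6506
y = 25 * sin(210) = -12.5

(-21.6506, -12.5)


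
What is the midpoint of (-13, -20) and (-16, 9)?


Midpoint = ((-13+-16)/2, (-20+9)/2) = (-14.5, -5.5)

(-14.5, -5.5)


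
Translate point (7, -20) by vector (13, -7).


Translation: (x+dx, y+dy) = (7+13, -20+-7) = (20, -27)

(20, -27)


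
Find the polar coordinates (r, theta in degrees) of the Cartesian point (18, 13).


r = sqrt(18^2 + 13^2) = 22.2036
theta = atan2(13, 18) = 35.8377 degrees

r = 22.2036, theta = 35.8377 degrees


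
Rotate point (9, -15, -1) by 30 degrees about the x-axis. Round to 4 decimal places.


x' = 9
y' = -15*cos(30) - -1*sin(30) = -12.4904
z' = -15*sin(30) + -1*cos(30) = -8.366

(9, -12.4904, -8.366)


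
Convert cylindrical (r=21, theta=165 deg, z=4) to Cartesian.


x = 21 * cos(165) = -20.2844
y = 21 * sin(165) = 5.4352
z = 4

(-20.2844, 5.4352, 4)


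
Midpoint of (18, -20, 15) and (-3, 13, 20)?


Midpoint = ((18+-3)/2, (-20+13)/2, (15+20)/2) = (7.5, -3.5, 17.5)

(7.5, -3.5, 17.5)


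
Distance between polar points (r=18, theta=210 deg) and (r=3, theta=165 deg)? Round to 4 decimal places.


d = sqrt(r1^2 + r2^2 - 2*r1*r2*cos(t2-t1))
d = sqrt(18^2 + 3^2 - 2*18*3*cos(165-210)) = 16.0198

16.0198


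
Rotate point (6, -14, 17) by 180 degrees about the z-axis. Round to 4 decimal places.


x' = 6*cos(180) - -14*sin(180) = -6
y' = 6*sin(180) + -14*cos(180) = 14
z' = 17

(-6, 14, 17)


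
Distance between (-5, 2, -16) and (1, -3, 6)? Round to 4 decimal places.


d = sqrt((1--5)^2 + (-3-2)^2 + (6--16)^2) = 23.3452

23.3452


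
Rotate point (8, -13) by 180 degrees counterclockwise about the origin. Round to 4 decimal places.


x' = 8*cos(180) - -13*sin(180) = -8
y' = 8*sin(180) + -13*cos(180) = 13

(-8, 13)


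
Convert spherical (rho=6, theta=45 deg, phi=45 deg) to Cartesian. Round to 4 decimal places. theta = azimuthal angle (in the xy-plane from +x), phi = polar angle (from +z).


x = 6 * sin(45) * cos(45) = 3
y = 6 * sin(45) * sin(45) = 3
z = 6 * cos(45) = 4.2426

(3, 3, 4.2426)


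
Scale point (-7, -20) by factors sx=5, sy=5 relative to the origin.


Scaling: (x*sx, y*sy) = (-7*5, -20*5) = (-35, -100)

(-35, -100)


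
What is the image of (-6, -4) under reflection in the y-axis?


Reflection across y-axis: (x, y) -> (-x, y)
(-6, -4) -> (6, -4)

(6, -4)


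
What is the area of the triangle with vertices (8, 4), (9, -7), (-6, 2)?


Area = |x1(y2-y3) + x2(y3-y1) + x3(y1-y2)| / 2
= |8*(-7-2) + 9*(2-4) + -6*(4--7)| / 2
= 78

78


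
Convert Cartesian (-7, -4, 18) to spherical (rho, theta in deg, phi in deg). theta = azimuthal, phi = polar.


rho = sqrt((-7)^2 + (-4)^2 + 18^2) = 19.7231
theta = atan2(-4, -7) = 209.7449 deg
phi = acos(18/19.7231) = 24.1278 deg

rho = 19.7231, theta = 209.7449 deg, phi = 24.1278 deg


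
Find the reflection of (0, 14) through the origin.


Reflection through origin: (x, y) -> (-x, -y)
(0, 14) -> (0, -14)

(0, -14)


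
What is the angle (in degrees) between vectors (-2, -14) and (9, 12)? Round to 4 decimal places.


dot = -2*9 + -14*12 = -186
|u| = 14.1421, |v| = 15
cos(angle) = -0.8768
angle = 151.2602 degrees

151.2602 degrees


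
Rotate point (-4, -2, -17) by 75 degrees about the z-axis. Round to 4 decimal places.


x' = -4*cos(75) - -2*sin(75) = 0.8966
y' = -4*sin(75) + -2*cos(75) = -4.3813
z' = -17

(0.8966, -4.3813, -17)


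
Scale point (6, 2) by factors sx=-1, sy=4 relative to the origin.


Scaling: (x*sx, y*sy) = (6*-1, 2*4) = (-6, 8)

(-6, 8)


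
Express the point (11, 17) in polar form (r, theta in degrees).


r = sqrt(11^2 + 17^2) = 20.2485
theta = atan2(17, 11) = 57.0948 degrees

r = 20.2485, theta = 57.0948 degrees


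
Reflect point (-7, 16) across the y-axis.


Reflection across y-axis: (x, y) -> (-x, y)
(-7, 16) -> (7, 16)

(7, 16)


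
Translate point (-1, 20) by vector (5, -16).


Translation: (x+dx, y+dy) = (-1+5, 20+-16) = (4, 4)

(4, 4)


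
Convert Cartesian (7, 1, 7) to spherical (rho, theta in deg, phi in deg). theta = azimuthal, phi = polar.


rho = sqrt(7^2 + 1^2 + 7^2) = 9.9499
theta = atan2(1, 7) = 8.1301 deg
phi = acos(7/9.9499) = 45.2894 deg

rho = 9.9499, theta = 8.1301 deg, phi = 45.2894 deg


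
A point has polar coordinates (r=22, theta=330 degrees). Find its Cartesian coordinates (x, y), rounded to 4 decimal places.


x = 22 * cos(330) = 19.0526
y = 22 * sin(330) = -11

(19.0526, -11)


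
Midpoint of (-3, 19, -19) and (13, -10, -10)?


Midpoint = ((-3+13)/2, (19+-10)/2, (-19+-10)/2) = (5, 4.5, -14.5)

(5, 4.5, -14.5)


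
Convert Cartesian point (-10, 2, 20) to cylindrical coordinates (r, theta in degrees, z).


r = sqrt((-10)^2 + 2^2) = 10.198
theta = atan2(2, -10) = 168.6901 deg
z = 20

r = 10.198, theta = 168.6901 deg, z = 20


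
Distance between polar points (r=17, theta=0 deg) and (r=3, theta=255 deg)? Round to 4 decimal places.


d = sqrt(r1^2 + r2^2 - 2*r1*r2*cos(t2-t1))
d = sqrt(17^2 + 3^2 - 2*17*3*cos(255-0)) = 18.0111

18.0111


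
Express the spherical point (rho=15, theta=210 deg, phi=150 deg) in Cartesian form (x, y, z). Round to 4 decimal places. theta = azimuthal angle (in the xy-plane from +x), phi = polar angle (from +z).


x = 15 * sin(150) * cos(210) = -6.4952
y = 15 * sin(150) * sin(210) = -3.75
z = 15 * cos(150) = -12.9904

(-6.4952, -3.75, -12.9904)
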